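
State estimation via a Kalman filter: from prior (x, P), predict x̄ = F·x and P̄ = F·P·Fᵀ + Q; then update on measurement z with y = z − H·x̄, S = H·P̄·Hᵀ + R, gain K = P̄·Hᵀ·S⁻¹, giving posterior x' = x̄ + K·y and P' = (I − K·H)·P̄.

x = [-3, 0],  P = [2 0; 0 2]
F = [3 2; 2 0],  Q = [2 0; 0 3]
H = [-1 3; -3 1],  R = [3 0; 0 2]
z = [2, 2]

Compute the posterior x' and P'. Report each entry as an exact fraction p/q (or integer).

x̄ = F·x = [-9, -6]
P̄ = F·P·Fᵀ + Q = [28 12; 12 11]
y = z − H·x̄ = [11, -19]
S = H·P̄·Hᵀ + R = [58 -3; -3 193]
K = P̄·Hᵀ·S⁻¹ = [1328/11185 -4152/11185; 3978/11185 -1387/11185]
x' = x̄ + K·y = [-7169/11185, 3001/11185]
P' = (I − K·H)·P̄ = [3612/11185 2532/11185; 2532/11185 4822/11185]

x' = [-7169/11185, 3001/11185]
P' = [3612/11185 2532/11185; 2532/11185 4822/11185]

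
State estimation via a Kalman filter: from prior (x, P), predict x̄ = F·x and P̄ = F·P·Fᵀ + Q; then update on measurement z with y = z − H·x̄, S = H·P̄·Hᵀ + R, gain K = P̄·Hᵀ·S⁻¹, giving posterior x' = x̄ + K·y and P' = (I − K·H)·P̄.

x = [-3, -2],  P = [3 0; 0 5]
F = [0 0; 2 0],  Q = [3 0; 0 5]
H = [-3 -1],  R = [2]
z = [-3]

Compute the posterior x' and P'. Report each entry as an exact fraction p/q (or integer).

x' = [81/46, -123/46]
P' = [57/46 -153/46; -153/46 493/46]

x̄ = F·x = [0, -6]
P̄ = F·P·Fᵀ + Q = [3 0; 0 17]
y = z − H·x̄ = [-9]
S = H·P̄·Hᵀ + R = [46]
K = P̄·Hᵀ·S⁻¹ = [-9/46; -17/46]
x' = x̄ + K·y = [81/46, -123/46]
P' = (I − K·H)·P̄ = [57/46 -153/46; -153/46 493/46]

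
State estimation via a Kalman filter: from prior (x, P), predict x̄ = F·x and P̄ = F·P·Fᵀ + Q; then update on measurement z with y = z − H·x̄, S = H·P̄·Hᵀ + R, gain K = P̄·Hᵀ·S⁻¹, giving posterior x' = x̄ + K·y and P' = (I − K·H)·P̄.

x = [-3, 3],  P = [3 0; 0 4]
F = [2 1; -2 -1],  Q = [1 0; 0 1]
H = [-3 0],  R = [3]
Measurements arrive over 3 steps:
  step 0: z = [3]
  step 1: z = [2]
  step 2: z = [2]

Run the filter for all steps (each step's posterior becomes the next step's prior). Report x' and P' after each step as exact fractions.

step 0: x' = [-27/26, 15/13], P' = [17/52 -4/13; -4/13 29/13]
step 1: x' = [-49/71, 54/71], P' = [43/142 -15/71; -15/71 131/71]
step 2: x' = [-100/151, 98/151], P' = [228/755 -157/755; -157/755 1383/755]

step 0: x̄ = F·x = [-3, 3]
step 0: P̄ = F·P·Fᵀ + Q = [17 -16; -16 17]
step 0: y = z − H·x̄ = [-6]
step 0: S = H·P̄·Hᵀ + R = [156]
step 0: K = P̄·Hᵀ·S⁻¹ = [-17/52; 4/13]
step 0: x' = x̄ + K·y = [-27/26, 15/13]
step 0: P' = (I − K·H)·P̄ = [17/52 -4/13; -4/13 29/13]
step 1: x̄ = F·x = [-12/13, 12/13]
step 1: P̄ = F·P·Fᵀ + Q = [43/13 -30/13; -30/13 43/13]
step 1: y = z − H·x̄ = [-10/13]
step 1: S = H·P̄·Hᵀ + R = [426/13]
step 1: K = P̄·Hᵀ·S⁻¹ = [-43/142; 15/71]
step 1: x' = x̄ + K·y = [-49/71, 54/71]
step 1: P' = (I − K·H)·P̄ = [43/142 -15/71; -15/71 131/71]
step 2: x̄ = F·x = [-44/71, 44/71]
step 2: P̄ = F·P·Fᵀ + Q = [228/71 -157/71; -157/71 228/71]
step 2: y = z − H·x̄ = [10/71]
step 2: S = H·P̄·Hᵀ + R = [2265/71]
step 2: K = P̄·Hᵀ·S⁻¹ = [-228/755; 157/755]
step 2: x' = x̄ + K·y = [-100/151, 98/151]
step 2: P' = (I − K·H)·P̄ = [228/755 -157/755; -157/755 1383/755]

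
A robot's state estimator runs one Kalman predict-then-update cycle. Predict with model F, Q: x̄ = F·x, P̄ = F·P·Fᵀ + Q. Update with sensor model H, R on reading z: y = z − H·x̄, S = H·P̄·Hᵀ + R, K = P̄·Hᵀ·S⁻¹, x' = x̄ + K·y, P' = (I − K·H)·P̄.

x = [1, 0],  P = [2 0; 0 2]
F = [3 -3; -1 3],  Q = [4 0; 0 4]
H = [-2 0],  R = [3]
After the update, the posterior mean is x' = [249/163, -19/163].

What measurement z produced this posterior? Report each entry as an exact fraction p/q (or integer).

z = [-3]

x̄ = F·x = [3, -1]
P̄ = F·P·Fᵀ + Q = [40 -24; -24 24]
S = H·P̄·Hᵀ + R = [163]
K = P̄·Hᵀ·S⁻¹ = [-80/163; 48/163]
x' − x̄ = [-240/163, 144/163] = K·y
y = (KᵀK)⁻¹·Kᵀ·(x' − x̄) = [3]
z = y + H·x̄ = [3] + [-6] = [-3]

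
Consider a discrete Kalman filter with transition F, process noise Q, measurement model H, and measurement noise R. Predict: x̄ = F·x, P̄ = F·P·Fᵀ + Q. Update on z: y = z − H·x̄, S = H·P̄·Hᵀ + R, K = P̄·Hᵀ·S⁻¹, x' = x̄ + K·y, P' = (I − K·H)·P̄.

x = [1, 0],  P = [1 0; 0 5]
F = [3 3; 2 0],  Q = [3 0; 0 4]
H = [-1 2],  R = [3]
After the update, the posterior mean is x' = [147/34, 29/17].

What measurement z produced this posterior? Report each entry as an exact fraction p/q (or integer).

z = [-1]

x̄ = F·x = [3, 2]
P̄ = F·P·Fᵀ + Q = [57 6; 6 8]
S = H·P̄·Hᵀ + R = [68]
K = P̄·Hᵀ·S⁻¹ = [-45/68; 5/34]
x' − x̄ = [45/34, -5/17] = K·y
y = (KᵀK)⁻¹·Kᵀ·(x' − x̄) = [-2]
z = y + H·x̄ = [-2] + [1] = [-1]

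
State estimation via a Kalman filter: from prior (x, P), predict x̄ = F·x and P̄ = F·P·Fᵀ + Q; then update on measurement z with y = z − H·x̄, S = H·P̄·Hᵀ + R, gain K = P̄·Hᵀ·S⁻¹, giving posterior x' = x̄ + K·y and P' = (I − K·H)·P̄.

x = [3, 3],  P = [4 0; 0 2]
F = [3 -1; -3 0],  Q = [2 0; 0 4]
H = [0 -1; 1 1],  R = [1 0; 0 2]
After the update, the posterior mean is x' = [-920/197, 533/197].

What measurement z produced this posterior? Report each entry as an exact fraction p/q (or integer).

z = [-3, -2]

x̄ = F·x = [6, -9]
P̄ = F·P·Fᵀ + Q = [40 -36; -36 40]
S = H·P̄·Hᵀ + R = [41 -4; -4 10]
K = P̄·Hᵀ·S⁻¹ = [188/197 154/197; -192/197 2/197]
x' − x̄ = [-2102/197, 2306/197] = K·y
y = (KᵀK)⁻¹·Kᵀ·(x' − x̄) = [-12, 1]
z = y + H·x̄ = [-12, 1] + [9, -3] = [-3, -2]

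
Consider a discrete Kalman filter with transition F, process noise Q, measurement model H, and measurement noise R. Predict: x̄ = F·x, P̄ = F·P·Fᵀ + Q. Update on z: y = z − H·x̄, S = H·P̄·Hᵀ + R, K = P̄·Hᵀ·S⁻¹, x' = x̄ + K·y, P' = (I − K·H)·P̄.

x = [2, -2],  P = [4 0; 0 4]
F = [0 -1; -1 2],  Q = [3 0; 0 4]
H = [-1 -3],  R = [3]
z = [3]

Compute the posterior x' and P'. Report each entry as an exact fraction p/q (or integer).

x' = [135/178, -118/89]
P' = [957/178 -168/89; -168/89 88/89]

x̄ = F·x = [2, -6]
P̄ = F·P·Fᵀ + Q = [7 -8; -8 24]
y = z − H·x̄ = [-13]
S = H·P̄·Hᵀ + R = [178]
K = P̄·Hᵀ·S⁻¹ = [17/178; -32/89]
x' = x̄ + K·y = [135/178, -118/89]
P' = (I − K·H)·P̄ = [957/178 -168/89; -168/89 88/89]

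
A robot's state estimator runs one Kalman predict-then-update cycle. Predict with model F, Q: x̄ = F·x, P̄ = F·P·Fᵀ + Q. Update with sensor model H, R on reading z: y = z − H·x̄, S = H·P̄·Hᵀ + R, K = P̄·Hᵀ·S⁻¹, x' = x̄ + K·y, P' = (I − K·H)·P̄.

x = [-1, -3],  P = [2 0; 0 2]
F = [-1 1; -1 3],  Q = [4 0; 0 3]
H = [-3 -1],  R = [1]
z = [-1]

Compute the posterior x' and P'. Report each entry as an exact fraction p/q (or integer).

x̄ = F·x = [-2, -8]
P̄ = F·P·Fᵀ + Q = [8 8; 8 23]
y = z − H·x̄ = [-15]
S = H·P̄·Hᵀ + R = [144]
K = P̄·Hᵀ·S⁻¹ = [-2/9; -47/144]
x' = x̄ + K·y = [4/3, -149/48]
P' = (I − K·H)·P̄ = [8/9 -22/9; -22/9 1103/144]

x' = [4/3, -149/48]
P' = [8/9 -22/9; -22/9 1103/144]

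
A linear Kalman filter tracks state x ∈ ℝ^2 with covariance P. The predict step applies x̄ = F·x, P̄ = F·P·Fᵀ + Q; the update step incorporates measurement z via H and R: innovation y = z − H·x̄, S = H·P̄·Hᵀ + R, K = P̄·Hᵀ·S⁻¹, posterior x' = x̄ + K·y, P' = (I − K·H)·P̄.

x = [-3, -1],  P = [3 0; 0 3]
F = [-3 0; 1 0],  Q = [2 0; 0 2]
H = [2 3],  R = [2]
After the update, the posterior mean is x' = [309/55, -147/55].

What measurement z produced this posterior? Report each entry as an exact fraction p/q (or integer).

z = [3]

x̄ = F·x = [9, -3]
P̄ = F·P·Fᵀ + Q = [29 -9; -9 5]
S = H·P̄·Hᵀ + R = [55]
K = P̄·Hᵀ·S⁻¹ = [31/55; -3/55]
x' − x̄ = [-186/55, 18/55] = K·y
y = (KᵀK)⁻¹·Kᵀ·(x' − x̄) = [-6]
z = y + H·x̄ = [-6] + [9] = [3]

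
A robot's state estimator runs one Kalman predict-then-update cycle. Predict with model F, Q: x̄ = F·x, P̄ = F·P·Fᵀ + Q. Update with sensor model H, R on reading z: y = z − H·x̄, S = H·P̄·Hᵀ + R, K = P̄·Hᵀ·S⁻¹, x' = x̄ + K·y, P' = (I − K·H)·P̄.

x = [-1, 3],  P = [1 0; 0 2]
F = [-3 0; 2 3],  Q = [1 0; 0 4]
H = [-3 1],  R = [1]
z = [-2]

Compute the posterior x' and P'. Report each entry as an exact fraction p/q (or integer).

x' = [3, 7]
P' = [26/17 74/17; 74/17 2042/153]

x̄ = F·x = [3, 7]
P̄ = F·P·Fᵀ + Q = [10 -6; -6 26]
y = z − H·x̄ = [0]
S = H·P̄·Hᵀ + R = [153]
K = P̄·Hᵀ·S⁻¹ = [-4/17; 44/153]
x' = x̄ + K·y = [3, 7]
P' = (I − K·H)·P̄ = [26/17 74/17; 74/17 2042/153]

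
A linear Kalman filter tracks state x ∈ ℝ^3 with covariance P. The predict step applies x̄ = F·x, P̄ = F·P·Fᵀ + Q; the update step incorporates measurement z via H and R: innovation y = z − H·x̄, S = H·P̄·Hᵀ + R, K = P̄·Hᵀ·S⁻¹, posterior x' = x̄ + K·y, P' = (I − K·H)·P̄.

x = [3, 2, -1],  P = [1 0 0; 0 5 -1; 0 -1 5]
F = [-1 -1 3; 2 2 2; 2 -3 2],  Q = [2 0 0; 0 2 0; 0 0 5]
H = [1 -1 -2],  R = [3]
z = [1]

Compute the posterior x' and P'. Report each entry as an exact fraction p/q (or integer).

x' = [-2291/184, 158/23, -925/92]
P' = [6887/184 196/23 1377/92; 196/23 842/23 -320/23; 1377/92 -320/23 707/46]

x̄ = F·x = [-8, 8, -2]
P̄ = F·P·Fᵀ + Q = [59 14 54; 14 38 -4; 54 -4 86]
y = z − H·x̄ = [13]
S = H·P̄·Hᵀ + R = [184]
K = P̄·Hᵀ·S⁻¹ = [-63/184; -2/23; -57/92]
x' = x̄ + K·y = [-2291/184, 158/23, -925/92]
P' = (I − K·H)·P̄ = [6887/184 196/23 1377/92; 196/23 842/23 -320/23; 1377/92 -320/23 707/46]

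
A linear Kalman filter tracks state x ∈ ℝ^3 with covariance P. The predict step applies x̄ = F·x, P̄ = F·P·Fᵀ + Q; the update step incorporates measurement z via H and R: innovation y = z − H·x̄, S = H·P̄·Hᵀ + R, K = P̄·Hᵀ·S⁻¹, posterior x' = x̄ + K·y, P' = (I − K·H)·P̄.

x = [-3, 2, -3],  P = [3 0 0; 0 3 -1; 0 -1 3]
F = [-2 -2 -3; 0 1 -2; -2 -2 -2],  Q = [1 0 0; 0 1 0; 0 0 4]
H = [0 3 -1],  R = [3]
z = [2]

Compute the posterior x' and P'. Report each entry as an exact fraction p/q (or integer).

x' = [2087/191, 744/191, 1808/191]
P' = [7639/191 2045/191 6132/191; 2045/191 684/191 1884/191; 6132/191 1884/191 5712/191]

x̄ = F·x = [11, 8, 8]
P̄ = F·P·Fᵀ + Q = [40 11 32; 11 20 4; 32 4 32]
y = z − H·x̄ = [-14]
S = H·P̄·Hᵀ + R = [191]
K = P̄·Hᵀ·S⁻¹ = [1/191; 56/191; -20/191]
x' = x̄ + K·y = [2087/191, 744/191, 1808/191]
P' = (I − K·H)·P̄ = [7639/191 2045/191 6132/191; 2045/191 684/191 1884/191; 6132/191 1884/191 5712/191]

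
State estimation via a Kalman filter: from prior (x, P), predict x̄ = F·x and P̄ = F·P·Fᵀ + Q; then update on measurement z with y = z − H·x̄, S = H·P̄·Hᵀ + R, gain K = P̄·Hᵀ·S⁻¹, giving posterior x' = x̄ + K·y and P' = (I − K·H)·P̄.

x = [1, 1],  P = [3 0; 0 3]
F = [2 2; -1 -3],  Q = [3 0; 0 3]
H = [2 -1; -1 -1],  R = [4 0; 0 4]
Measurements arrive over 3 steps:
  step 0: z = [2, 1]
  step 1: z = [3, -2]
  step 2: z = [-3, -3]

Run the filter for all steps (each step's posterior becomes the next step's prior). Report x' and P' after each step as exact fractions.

step 0: x' = [1861/3847, -4624/3847], P' = [2952/3847 876/3847; 876/3847 6828/3847]
step 1: x' = [9735201/6459223, 1790561/6459223], P' = [4623720/6459223 988428/6459223; 988428/6459223 10551756/6459223]
step 2: x' = [-232363340/9796576807, 25250895705/9796576807], P' = [6999422184/9796576807 1508368716/9796576807; 1508368716/9796576807 15977439756/9796576807]

step 0: x̄ = F·x = [4, -4]
step 0: P̄ = F·P·Fᵀ + Q = [27 -24; -24 33]
step 0: y = z − H·x̄ = [-10, 1]
step 0: S = H·P̄·Hᵀ + R = [241 3; 3 16]
step 0: K = P̄·Hᵀ·S⁻¹ = [1257/3847 -957/3847; -1269/3847 -1926/3847]
step 0: x' = x̄ + K·y = [1861/3847, -4624/3847]
step 0: P' = (I − K·H)·P̄ = [2952/3847 876/3847; 876/3847 6828/3847]
step 1: x̄ = F·x = [-5526/3847, 12011/3847]
step 1: P̄ = F·P·Fᵀ + Q = [57669/3847 -53880/3847; -53880/3847 81201/3847]
step 1: y = z − H·x̄ = [34604/3847, -1209/3847]
step 1: S = H·P̄·Hᵀ + R = [542785/3847 19743/3847; 19743/3847 46498/3847]
step 1: K = P̄·Hᵀ·S⁻¹ = [2064753/6459223 -1403037/6459223; -2143725/6459223 -2885046/6459223]
step 1: x' = x̄ + K·y = [9735201/6459223, 1790561/6459223]
step 1: P' = (I − K·H)·P̄ = [4623720/6459223 988428/6459223; 988428/6459223 10551756/6459223]
step 2: x̄ = F·x = [23051524/6459223, -15106884/6459223]
step 2: P̄ = F·P·Fᵀ + Q = [87986997/6459223 -80465400/6459223; -80465400/6459223 124897761/6459223]
step 2: y = z − H·x̄ = [-80587601/6459223, -11433029/6459223]
step 2: S = H·P̄·Hᵀ + R = [824544241/6459223 29389167/6459223; 29389167/6459223 77790850/6459223]
step 2: K = P̄·Hᵀ·S⁻¹ = [3122618913/9796576807 -2126947725/9796576807; -3240175581/9796576807 -4371452118/9796576807]
step 2: x' = x̄ + K·y = [-232363340/9796576807, 25250895705/9796576807]
step 2: P' = (I − K·H)·P̄ = [6999422184/9796576807 1508368716/9796576807; 1508368716/9796576807 15977439756/9796576807]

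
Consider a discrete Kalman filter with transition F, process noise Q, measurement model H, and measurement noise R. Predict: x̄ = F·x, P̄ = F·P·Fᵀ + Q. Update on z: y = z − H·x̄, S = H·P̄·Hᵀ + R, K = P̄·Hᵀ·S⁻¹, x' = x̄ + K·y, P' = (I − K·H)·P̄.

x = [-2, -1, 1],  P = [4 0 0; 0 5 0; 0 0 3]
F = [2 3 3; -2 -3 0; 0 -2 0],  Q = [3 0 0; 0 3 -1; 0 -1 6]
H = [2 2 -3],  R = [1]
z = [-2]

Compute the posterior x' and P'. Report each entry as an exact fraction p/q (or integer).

x̄ = F·x = [-4, 7, 2]
P̄ = F·P·Fᵀ + Q = [91 -61 -30; -61 64 29; -30 29 26]
y = z − H·x̄ = [-2]
S = H·P̄·Hᵀ + R = [379]
K = P̄·Hᵀ·S⁻¹ = [150/379; -81/379; -80/379]
x' = x̄ + K·y = [-1816/379, 2815/379, 918/379]
P' = (I − K·H)·P̄ = [11989/379 -10969/379 630/379; -10969/379 17695/379 4511/379; 630/379 4511/379 3454/379]

x' = [-1816/379, 2815/379, 918/379]
P' = [11989/379 -10969/379 630/379; -10969/379 17695/379 4511/379; 630/379 4511/379 3454/379]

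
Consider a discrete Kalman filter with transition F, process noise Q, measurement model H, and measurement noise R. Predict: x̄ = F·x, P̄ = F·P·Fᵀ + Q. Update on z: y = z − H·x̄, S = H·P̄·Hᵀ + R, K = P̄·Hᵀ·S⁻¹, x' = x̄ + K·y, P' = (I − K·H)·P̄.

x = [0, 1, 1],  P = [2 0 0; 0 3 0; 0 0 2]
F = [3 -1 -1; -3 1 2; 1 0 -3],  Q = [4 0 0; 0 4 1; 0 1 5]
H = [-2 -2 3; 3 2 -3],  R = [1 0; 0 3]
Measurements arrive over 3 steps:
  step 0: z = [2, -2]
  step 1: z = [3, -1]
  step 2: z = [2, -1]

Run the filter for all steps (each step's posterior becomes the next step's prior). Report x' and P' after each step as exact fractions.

step 0: x̄ = F·x = [-2, 3, -3]
step 0: P̄ = F·P·Fᵀ + Q = [27 -25 12; -25 33 -17; 12 -17 25]
step 0: y = z − H·x̄ = [13, -11]
step 0: S = H·P̄·Hᵀ + R = [326 -293; -293 291]
step 0: K = P̄·Hᵀ·S⁻¹ = [7847/9017 7746/9017; -7191/9017 -5939/9017; 3346/9017 1107/9017]
step 0: x' = x̄ + K·y = [-1229/9017, -1103/9017, 4270/9017]
step 0: P' = (I − K·H)·P̄ = [31085/9017 -25008/9017 6667/9017; -25008/9017 65202/9017 24399/9017; 6667/9017 24399/9017 21826/9017]
step 1: x̄ = F·x = [-6854/9017, 11124/9017, -14039/9017]
step 1: P̄ = F·P·Fᵀ + Q = [561705/9017 -551861/9017 190268/9017; -551861/9017 635979/9017 -240062/9017; 190268/9017 -240062/9017 232602/9017]
step 1: y = z − H·x̄ = [77708/9017, -52820/9017]
step 1: S = H·P̄·Hᵀ + R = [3075811/9017 -2515678/9017; -2515678/9017 2553318/9017]
step 1: K = P̄·Hᵀ·S⁻¹ = [79506095/84556271 157369431/169112542; -78836907/84556271 -133058185/169112542; 28205996/84556271 7684469/84556271]
step 1: x' = x̄ + K·y = [159984948/84556271, -185381806/84556271, 66413707/84556271]
step 1: P' = (I − K·H)·P̄ = [631120483/169112542 -556848369/169112542 51259403/84556271; -556848369/169112542 1358914935/169112542 241076553/84556271; 51259403/84556271 241076553/84556271 204292636/84556271]
step 2: x̄ = F·x = [598922943/84556271, -532509236/84556271, -39256173/84556271]
step 2: P̄ = F·P·Fᵀ + Q = [5907159156/84556271 -5860525052/84556271 2048618446/84556271; -5860525052/84556271 6694633752/84556271 -2525680680/84556271; 2048618446/84556271 -2525680680/84556271 4538837805/169112542]
step 2: y = z − H·x̄ = [419708475/84556271, -934075147/84556271]
step 2: S = H·P̄·Hᵀ + R = [59514088835/169112542 -47239802033/169112542; -47239802033/169112542 47456283711/169112542]
step 2: K = P̄·Hᵀ·S⁻¹ = [1657850446864/1752438291769 1639547257500/1752438291769; -1648910655858/1752438291769 -1391409766870/1752438291769; 105853923147/318625143958 28645762439/318625143958]
step 2: x' = x̄ + K·y = [2530019759277/1752438291769, -3850336187864/1752438291769, 30526950049/159312571979]
step 2: P' = (I − K·H)·P̄ = [6576492219364/1752438291769 -5823139956468/1752438291769 95895605232/159312571979; -5823139956468/1752438291769 14154813133968/1752438291769 454982899974/159312571979; 95895605232/159312571979 454982899974/159312571979 69980846787/28965922178]

step 0: x' = [-1229/9017, -1103/9017, 4270/9017], P' = [31085/9017 -25008/9017 6667/9017; -25008/9017 65202/9017 24399/9017; 6667/9017 24399/9017 21826/9017]
step 1: x' = [159984948/84556271, -185381806/84556271, 66413707/84556271], P' = [631120483/169112542 -556848369/169112542 51259403/84556271; -556848369/169112542 1358914935/169112542 241076553/84556271; 51259403/84556271 241076553/84556271 204292636/84556271]
step 2: x' = [2530019759277/1752438291769, -3850336187864/1752438291769, 30526950049/159312571979], P' = [6576492219364/1752438291769 -5823139956468/1752438291769 95895605232/159312571979; -5823139956468/1752438291769 14154813133968/1752438291769 454982899974/159312571979; 95895605232/159312571979 454982899974/159312571979 69980846787/28965922178]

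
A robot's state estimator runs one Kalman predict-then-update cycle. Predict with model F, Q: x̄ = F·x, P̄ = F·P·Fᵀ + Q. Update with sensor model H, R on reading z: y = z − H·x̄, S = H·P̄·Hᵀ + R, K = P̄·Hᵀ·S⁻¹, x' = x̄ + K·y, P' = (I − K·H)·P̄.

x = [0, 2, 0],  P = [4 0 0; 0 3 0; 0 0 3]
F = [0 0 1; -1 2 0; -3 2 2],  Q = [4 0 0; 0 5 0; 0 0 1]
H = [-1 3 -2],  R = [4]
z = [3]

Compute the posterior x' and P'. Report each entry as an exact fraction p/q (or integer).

x̄ = F·x = [0, 4, 4]
P̄ = F·P·Fᵀ + Q = [7 0 6; 0 21 24; 6 24 61]
y = z − H·x̄ = [-1]
S = H·P̄·Hᵀ + R = [180]
K = P̄·Hᵀ·S⁻¹ = [-19/180; 1/12; -14/45]
x' = x̄ + K·y = [19/180, 47/12, 194/45]
P' = (I − K·H)·P̄ = [899/180 19/12 4/45; 19/12 79/4 86/3; 4/45 86/3 1961/45]

x' = [19/180, 47/12, 194/45]
P' = [899/180 19/12 4/45; 19/12 79/4 86/3; 4/45 86/3 1961/45]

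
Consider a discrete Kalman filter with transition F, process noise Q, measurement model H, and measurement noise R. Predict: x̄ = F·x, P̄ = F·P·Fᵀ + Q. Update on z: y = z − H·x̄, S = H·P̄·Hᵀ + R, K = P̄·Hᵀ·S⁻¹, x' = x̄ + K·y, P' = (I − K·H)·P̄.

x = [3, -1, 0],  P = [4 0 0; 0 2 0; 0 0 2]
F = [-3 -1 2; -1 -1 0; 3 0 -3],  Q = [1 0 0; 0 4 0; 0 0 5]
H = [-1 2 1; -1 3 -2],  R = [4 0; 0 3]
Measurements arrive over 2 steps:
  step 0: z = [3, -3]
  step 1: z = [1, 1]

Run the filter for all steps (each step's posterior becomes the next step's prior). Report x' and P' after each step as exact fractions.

step 0: x' = [-44583/20959, -9364/20959, 40698/20959], P' = [140553/20959 55900/20959 5949/20959; 55900/20959 29766/20959 9232/20959; 5949/20959 9232/20959 18885/20959]
step 1: x' = [-544087843/509766337, -106762940/509766337, -136818006/509766337], P' = [3850889545/509766337 1525964338/509766337 147146281/509766337; 1525964338/509766337 784747997/509766337 219334768/509766337; 147146281/509766337 219334768/509766337 447642529/509766337]

step 0: x̄ = F·x = [-8, -2, 9]
step 0: P̄ = F·P·Fᵀ + Q = [47 14 -48; 14 10 -12; -48 -12 59]
step 0: y = z − H·x̄ = [-10, 13]
step 0: S = H·P̄·Hᵀ + R = [142 -117; -117 244]
step 0: K = P̄·Hᵀ·S⁻¹ = [-5701/20959 5083/20959; 3216/20959 4978/20959; 7850/20959 -5341/20959]
step 0: x' = x̄ + K·y = [-44583/20959, -9364/20959, 40698/20959]
step 0: P' = (I − K·H)·P̄ = [140553/20959 55900/20959 5949/20959; 55900/20959 29766/20959 9232/20959; 5949/20959 9232/20959 18885/20959]
step 1: x̄ = F·x = [224509/20959, 53947/20959, -255843/20959]
step 1: P̄ = F·P·Fᵀ + Q = [1618326/20959 644663/20959 -1429056/20959; 644663/20959 365955/20959 -543816/20959; -1429056/20959 -543816/20959 1432655/20959]
step 1: y = z − H·x̄ = [393417/20959, -428059/20959]
step 1: S = H·P̄·Hᵀ + R = [2702833/20959 -3159809/20959; -3159809/20959 7647008/20959]
step 1: K = P̄·Hᵀ·S⁻¹ = [-162953647/509766337 144236969/509766337; 65716606/509766337 129870039/509766337; 184791446/509766337 -128142345/509766337]
step 1: x' = x̄ + K·y = [-544087843/509766337, -106762940/509766337, -136818006/509766337]
step 1: P' = (I − K·H)·P̄ = [3850889545/509766337 1525964338/509766337 147146281/509766337; 1525964338/509766337 784747997/509766337 219334768/509766337; 147146281/509766337 219334768/509766337 447642529/509766337]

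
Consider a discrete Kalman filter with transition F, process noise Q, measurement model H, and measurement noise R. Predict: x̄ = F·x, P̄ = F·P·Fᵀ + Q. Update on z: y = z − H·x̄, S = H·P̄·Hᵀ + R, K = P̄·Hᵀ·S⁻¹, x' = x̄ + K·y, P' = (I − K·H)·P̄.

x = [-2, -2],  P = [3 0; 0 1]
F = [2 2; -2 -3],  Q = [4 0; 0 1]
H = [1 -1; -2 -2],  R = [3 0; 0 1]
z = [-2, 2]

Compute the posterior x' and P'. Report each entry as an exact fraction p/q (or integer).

x' = [-496/287, 1674/2009]
P' = [32/41 -190/287; -190/287 1574/2009]

x̄ = F·x = [-8, 10]
P̄ = F·P·Fᵀ + Q = [20 -18; -18 22]
y = z − H·x̄ = [16, 6]
S = H·P̄·Hᵀ + R = [81 4; 4 25]
K = P̄·Hᵀ·S⁻¹ = [138/287 -68/287; -968/2009 -488/2009]
x' = x̄ + K·y = [-496/287, 1674/2009]
P' = (I − K·H)·P̄ = [32/41 -190/287; -190/287 1574/2009]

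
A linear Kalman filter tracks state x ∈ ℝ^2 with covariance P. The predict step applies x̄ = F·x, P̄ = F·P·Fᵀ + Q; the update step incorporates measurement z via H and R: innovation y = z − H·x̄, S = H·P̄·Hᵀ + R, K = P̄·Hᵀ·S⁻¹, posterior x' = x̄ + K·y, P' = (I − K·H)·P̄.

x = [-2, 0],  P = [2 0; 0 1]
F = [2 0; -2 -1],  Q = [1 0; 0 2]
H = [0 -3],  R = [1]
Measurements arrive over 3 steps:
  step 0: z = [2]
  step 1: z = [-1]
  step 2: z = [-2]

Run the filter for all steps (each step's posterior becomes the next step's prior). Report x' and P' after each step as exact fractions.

step 0: x' = [-16/25, -31/50], P' = [81/25 -2/25; -2/25 11/100]
step 1: x' = [928/13375, 923/2675], P' = [39259/13375 -256/2675; -256/2675 59/535]
step 2: x' = [-343165/408661, 1074375/1634644], P' = [1192445/408661 -38619/408661; -38619/408661 180141/1634644]

step 0: x̄ = F·x = [-4, 4]
step 0: P̄ = F·P·Fᵀ + Q = [9 -8; -8 11]
step 0: y = z − H·x̄ = [14]
step 0: S = H·P̄·Hᵀ + R = [100]
step 0: K = P̄·Hᵀ·S⁻¹ = [6/25; -33/100]
step 0: x' = x̄ + K·y = [-16/25, -31/50]
step 0: P' = (I − K·H)·P̄ = [81/25 -2/25; -2/25 11/100]
step 1: x̄ = F·x = [-32/25, 19/10]
step 1: P̄ = F·P·Fᵀ + Q = [349/25 -64/5; -64/5 59/4]
step 1: y = z − H·x̄ = [47/10]
step 1: S = H·P̄·Hᵀ + R = [535/4]
step 1: K = P̄·Hᵀ·S⁻¹ = [768/2675; -177/535]
step 1: x' = x̄ + K·y = [928/13375, 923/2675]
step 1: P' = (I − K·H)·P̄ = [39259/13375 -256/2675; -256/2675 59/535]
step 2: x̄ = F·x = [1856/13375, -6471/13375]
step 2: P̄ = F·P·Fᵀ + Q = [170411/13375 -154476/13375; -154476/13375 180141/13375]
step 2: y = z − H·x̄ = [-46163/13375]
step 2: S = H·P̄·Hᵀ + R = [1634644/13375]
step 2: K = P̄·Hᵀ·S⁻¹ = [115857/408661; -540423/1634644]
step 2: x' = x̄ + K·y = [-343165/408661, 1074375/1634644]
step 2: P' = (I − K·H)·P̄ = [1192445/408661 -38619/408661; -38619/408661 180141/1634644]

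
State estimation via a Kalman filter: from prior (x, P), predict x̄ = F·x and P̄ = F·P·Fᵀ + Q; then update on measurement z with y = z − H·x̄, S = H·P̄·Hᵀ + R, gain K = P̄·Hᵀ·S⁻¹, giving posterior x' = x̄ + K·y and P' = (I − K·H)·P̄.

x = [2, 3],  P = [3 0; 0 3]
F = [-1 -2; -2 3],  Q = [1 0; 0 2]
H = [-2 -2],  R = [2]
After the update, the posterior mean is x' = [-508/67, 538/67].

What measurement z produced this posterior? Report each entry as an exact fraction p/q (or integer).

x̄ = F·x = [-8, 5]
P̄ = F·P·Fᵀ + Q = [16 -12; -12 41]
S = H·P̄·Hᵀ + R = [134]
K = P̄·Hᵀ·S⁻¹ = [-4/67; -29/67]
x' − x̄ = [28/67, 203/67] = K·y
y = (KᵀK)⁻¹·Kᵀ·(x' − x̄) = [-7]
z = y + H·x̄ = [-7] + [6] = [-1]

z = [-1]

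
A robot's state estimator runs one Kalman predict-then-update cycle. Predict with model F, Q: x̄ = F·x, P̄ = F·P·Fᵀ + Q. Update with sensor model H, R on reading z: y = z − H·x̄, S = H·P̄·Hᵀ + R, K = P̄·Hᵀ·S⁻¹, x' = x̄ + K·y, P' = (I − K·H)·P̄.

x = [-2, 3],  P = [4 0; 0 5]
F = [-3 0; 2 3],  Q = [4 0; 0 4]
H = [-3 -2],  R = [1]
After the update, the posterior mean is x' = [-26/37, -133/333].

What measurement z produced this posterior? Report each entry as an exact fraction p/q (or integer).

x̄ = F·x = [6, 5]
P̄ = F·P·Fᵀ + Q = [40 -24; -24 65]
S = H·P̄·Hᵀ + R = [333]
K = P̄·Hᵀ·S⁻¹ = [-8/37; -58/333]
x' − x̄ = [-248/37, -1798/333] = K·y
y = (KᵀK)⁻¹·Kᵀ·(x' − x̄) = [31]
z = y + H·x̄ = [31] + [-28] = [3]

z = [3]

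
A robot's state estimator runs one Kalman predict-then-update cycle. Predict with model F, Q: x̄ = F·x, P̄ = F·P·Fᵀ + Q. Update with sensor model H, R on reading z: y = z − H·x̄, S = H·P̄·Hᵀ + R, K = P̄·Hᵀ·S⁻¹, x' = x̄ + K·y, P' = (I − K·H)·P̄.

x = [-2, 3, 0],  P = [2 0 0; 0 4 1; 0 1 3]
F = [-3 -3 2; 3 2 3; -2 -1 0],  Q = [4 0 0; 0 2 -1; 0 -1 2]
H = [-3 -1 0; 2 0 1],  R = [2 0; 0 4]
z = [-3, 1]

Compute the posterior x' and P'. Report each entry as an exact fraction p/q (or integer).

x̄ = F·x = [-3, 0, 1]
P̄ = F·P·Fᵀ + Q = [58 -29 22; -29 75 -24; 22 -24 14]
y = z − H·x̄ = [-12, 6]
S = H·P̄·Hᵀ + R = [425 -332; -332 338]
K = P̄·Hᵀ·S⁻¹ = [-1597/16713 5255/16713; -11584/16713 -15433/16713; 2530/16713 5353/16713]
x' = x̄ + K·y = [185/5571, 15470/5571, 6157/5571]
P' = (I − K·H)·P̄ = [12599/16713 -34603/16713 -4178/16713; -34603/16713 126977/16713 7474/16713; -4178/16713 7474/16713 29768/16713]

x' = [185/5571, 15470/5571, 6157/5571]
P' = [12599/16713 -34603/16713 -4178/16713; -34603/16713 126977/16713 7474/16713; -4178/16713 7474/16713 29768/16713]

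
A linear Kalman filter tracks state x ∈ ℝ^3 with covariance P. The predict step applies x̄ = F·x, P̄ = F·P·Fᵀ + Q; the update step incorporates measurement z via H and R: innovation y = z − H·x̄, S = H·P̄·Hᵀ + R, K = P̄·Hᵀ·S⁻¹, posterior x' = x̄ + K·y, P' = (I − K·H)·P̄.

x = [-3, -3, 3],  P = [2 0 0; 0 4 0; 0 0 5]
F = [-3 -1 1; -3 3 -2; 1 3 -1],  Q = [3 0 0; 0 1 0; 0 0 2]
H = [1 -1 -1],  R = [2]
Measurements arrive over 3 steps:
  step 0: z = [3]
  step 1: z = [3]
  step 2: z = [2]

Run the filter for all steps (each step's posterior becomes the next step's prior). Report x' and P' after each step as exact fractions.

step 0: x̄ = F·x = [15, -6, -15]
step 0: P̄ = F·P·Fᵀ + Q = [30 -4 -23; -4 75 40; -23 40 45]
step 0: y = z − H·x̄ = [-33]
step 0: S = H·P̄·Hᵀ + R = [286]
step 0: K = P̄·Hᵀ·S⁻¹ = [57/286; -119/286; -54/143]
step 0: x' = x̄ + K·y = [219/26, 201/26, -33/13]
step 0: P' = (I − K·H)·P̄ = [5331/286 5639/286 -211/143; 5639/286 7289/286 -706/143; -211/143 -706/143 603/143]
step 1: x̄ = F·x = [-462/13, 3, 444/13]
step 1: P̄ = F·P·Fᵀ + Q = [48261/143 -710/11 -51396/143; -710/11 1118/11 1172/11; -51396/143 1172/11 57930/143]
step 1: y = z − H·x̄ = [984/13]
step 1: S = H·P̄·Hᵀ + R = [272735/143]
step 1: K = P̄·Hᵀ·S⁻¹ = [108887/272735; -7800/54547; -124562/272735]
step 1: x' = x̄ + K·y = [-1450674/272735, -426759/54547, -113436/272735]
step 1: P' = (I − K·H)·P̄ = [9133462/272735 2418530/54547 -3176962/272735; 2418530/54547 3416686/54547 -982556/54547; -3176962/272735 -982556/54547 1984942/272735]
step 2: x̄ = F·x = [6372381/272735, -1822491/272735, -7738623/272735]
step 2: P̄ = F·P·Fᵀ + Q = [203530967/272735 -79669702/272735 -233921086/272735; -79669702/272735 47326647/272735 98802526/272735; -233921086/272735 98802526/272735 273801248/272735]
step 2: y = z − H·x̄ = [-3077605/54547]
step 2: S = H·P̄·Hᵀ + R = [269998192/54547]
step 2: K = P̄·Hᵀ·S⁻¹ = [103424351/269998192; -45159775/269998192; -30326243/67499548]
step 2: x' = x̄ + K·y = [2365571891/1349990960, 3718819949/1349990960, -1021001507/337497740]
step 2: P' = (I − K·H)·P̄ = [26949441897/1349990960 33776864103/1349990960 -1965416429/337497740; 33776864103/1349990960 47318509417/1349990960 -3272511891/337497740; -1965416429/337497740 -3272511891/337497740 402589473/84374435]

step 0: x' = [219/26, 201/26, -33/13], P' = [5331/286 5639/286 -211/143; 5639/286 7289/286 -706/143; -211/143 -706/143 603/143]
step 1: x' = [-1450674/272735, -426759/54547, -113436/272735], P' = [9133462/272735 2418530/54547 -3176962/272735; 2418530/54547 3416686/54547 -982556/54547; -3176962/272735 -982556/54547 1984942/272735]
step 2: x' = [2365571891/1349990960, 3718819949/1349990960, -1021001507/337497740], P' = [26949441897/1349990960 33776864103/1349990960 -1965416429/337497740; 33776864103/1349990960 47318509417/1349990960 -3272511891/337497740; -1965416429/337497740 -3272511891/337497740 402589473/84374435]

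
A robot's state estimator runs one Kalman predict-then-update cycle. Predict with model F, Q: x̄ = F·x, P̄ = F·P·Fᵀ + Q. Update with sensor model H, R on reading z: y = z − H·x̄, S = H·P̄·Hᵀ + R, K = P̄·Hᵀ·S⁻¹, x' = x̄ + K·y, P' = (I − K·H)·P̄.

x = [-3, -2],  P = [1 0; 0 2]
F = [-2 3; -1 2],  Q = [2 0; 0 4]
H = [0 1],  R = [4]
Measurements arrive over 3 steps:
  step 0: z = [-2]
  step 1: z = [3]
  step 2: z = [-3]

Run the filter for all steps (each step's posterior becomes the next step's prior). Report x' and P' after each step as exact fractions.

step 0: x̄ = F·x = [0, -1]
step 0: P̄ = F·P·Fᵀ + Q = [24 14; 14 13]
step 0: y = z − H·x̄ = [-1]
step 0: S = H·P̄·Hᵀ + R = [17]
step 0: K = P̄·Hᵀ·S⁻¹ = [14/17; 13/17]
step 0: x' = x̄ + K·y = [-14/17, -30/17]
step 0: P' = (I − K·H)·P̄ = [212/17 56/17; 56/17 52/17]
step 1: x̄ = F·x = [-62/17, -46/17]
step 1: P̄ = F·P·Fᵀ + Q = [678/17 344/17; 344/17 264/17]
step 1: y = z − H·x̄ = [97/17]
step 1: S = H·P̄·Hᵀ + R = [332/17]
step 1: K = P̄·Hᵀ·S⁻¹ = [86/83; 66/83]
step 1: x' = x̄ + K·y = [188/83, 152/83]
step 1: P' = (I − K·H)·P̄ = [1570/83 344/83; 344/83 264/83]
step 2: x̄ = F·x = [80/83, 116/83]
step 2: P̄ = F·P·Fᵀ + Q = [4694/83 2316/83; 2316/83 1582/83]
step 2: y = z − H·x̄ = [-365/83]
step 2: S = H·P̄·Hᵀ + R = [1914/83]
step 2: K = P̄·Hᵀ·S⁻¹ = [386/319; 791/957]
step 2: x' = x̄ + K·y = [-1390/319, -2141/957]
step 2: P' = (I − K·H)·P̄ = [7270/319 1544/319; 1544/319 3164/957]

step 0: x' = [-14/17, -30/17], P' = [212/17 56/17; 56/17 52/17]
step 1: x' = [188/83, 152/83], P' = [1570/83 344/83; 344/83 264/83]
step 2: x' = [-1390/319, -2141/957], P' = [7270/319 1544/319; 1544/319 3164/957]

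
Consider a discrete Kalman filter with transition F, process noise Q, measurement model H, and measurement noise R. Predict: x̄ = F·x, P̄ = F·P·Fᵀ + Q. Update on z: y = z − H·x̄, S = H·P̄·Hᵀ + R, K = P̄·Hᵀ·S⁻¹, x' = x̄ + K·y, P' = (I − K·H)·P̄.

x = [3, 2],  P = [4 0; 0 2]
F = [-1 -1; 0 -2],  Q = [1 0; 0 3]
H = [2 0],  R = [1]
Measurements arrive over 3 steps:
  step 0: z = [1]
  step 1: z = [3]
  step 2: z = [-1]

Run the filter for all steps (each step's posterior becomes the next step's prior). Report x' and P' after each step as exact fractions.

step 0: x' = [9/29, -28/29], P' = [7/29 4/29; 4/29 255/29]
step 1: x' = [37/25, 84/25], P' = [299/1225 74/175; 74/175 199/25]
step 2: x' = [-30551/50469, 5796/16823], P' = [12311/50469 6846/16823; 6846/16823 127001/16823]

step 0: x̄ = F·x = [-5, -4]
step 0: P̄ = F·P·Fᵀ + Q = [7 4; 4 11]
step 0: y = z − H·x̄ = [11]
step 0: S = H·P̄·Hᵀ + R = [29]
step 0: K = P̄·Hᵀ·S⁻¹ = [14/29; 8/29]
step 0: x' = x̄ + K·y = [9/29, -28/29]
step 0: P' = (I − K·H)·P̄ = [7/29 4/29; 4/29 255/29]
step 1: x̄ = F·x = [19/29, 56/29]
step 1: P̄ = F·P·Fᵀ + Q = [299/29 518/29; 518/29 1107/29]
step 1: y = z − H·x̄ = [49/29]
step 1: S = H·P̄·Hᵀ + R = [1225/29]
step 1: K = P̄·Hᵀ·S⁻¹ = [598/1225; 148/175]
step 1: x' = x̄ + K·y = [37/25, 84/25]
step 1: P' = (I − K·H)·P̄ = [299/1225 74/175; 74/175 199/25]
step 2: x̄ = F·x = [-121/25, -168/25]
step 2: P̄ = F·P·Fᵀ + Q = [12311/1225 2934/175; 2934/175 871/25]
step 2: y = z − H·x̄ = [217/25]
step 2: S = H·P̄·Hᵀ + R = [50469/1225]
step 2: K = P̄·Hᵀ·S⁻¹ = [24622/50469; 13692/16823]
step 2: x' = x̄ + K·y = [-30551/50469, 5796/16823]
step 2: P' = (I − K·H)·P̄ = [12311/50469 6846/16823; 6846/16823 127001/16823]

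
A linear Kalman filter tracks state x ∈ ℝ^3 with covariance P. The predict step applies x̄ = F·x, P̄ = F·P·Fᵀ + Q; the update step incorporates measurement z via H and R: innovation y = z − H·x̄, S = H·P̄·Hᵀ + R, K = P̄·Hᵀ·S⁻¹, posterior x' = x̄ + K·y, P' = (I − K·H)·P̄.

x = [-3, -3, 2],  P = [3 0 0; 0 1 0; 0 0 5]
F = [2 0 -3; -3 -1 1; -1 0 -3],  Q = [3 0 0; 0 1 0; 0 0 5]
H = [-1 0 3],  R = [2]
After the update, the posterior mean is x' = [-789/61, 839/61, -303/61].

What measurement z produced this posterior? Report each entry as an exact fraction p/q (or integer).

x̄ = F·x = [-12, 14, -3]
P̄ = F·P·Fᵀ + Q = [60 -33 39; -33 34 -6; 39 -6 53]
S = H·P̄·Hᵀ + R = [305]
K = P̄·Hᵀ·S⁻¹ = [57/305; 3/61; 24/61]
x' − x̄ = [-57/61, -15/61, -120/61] = K·y
y = (KᵀK)⁻¹·Kᵀ·(x' − x̄) = [-5]
z = y + H·x̄ = [-5] + [3] = [-2]

z = [-2]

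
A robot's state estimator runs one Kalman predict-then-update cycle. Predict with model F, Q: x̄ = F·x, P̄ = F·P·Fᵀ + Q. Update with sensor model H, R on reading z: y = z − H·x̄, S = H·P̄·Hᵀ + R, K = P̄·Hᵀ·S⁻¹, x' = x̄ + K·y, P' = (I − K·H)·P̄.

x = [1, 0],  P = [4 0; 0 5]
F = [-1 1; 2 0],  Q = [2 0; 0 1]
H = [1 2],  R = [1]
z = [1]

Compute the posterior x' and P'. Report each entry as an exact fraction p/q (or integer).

x' = [-19/24, 11/12]
P' = [503/48 -127/24; -127/24 35/12]

x̄ = F·x = [-1, 2]
P̄ = F·P·Fᵀ + Q = [11 -8; -8 17]
y = z − H·x̄ = [-2]
S = H·P̄·Hᵀ + R = [48]
K = P̄·Hᵀ·S⁻¹ = [-5/48; 13/24]
x' = x̄ + K·y = [-19/24, 11/12]
P' = (I − K·H)·P̄ = [503/48 -127/24; -127/24 35/12]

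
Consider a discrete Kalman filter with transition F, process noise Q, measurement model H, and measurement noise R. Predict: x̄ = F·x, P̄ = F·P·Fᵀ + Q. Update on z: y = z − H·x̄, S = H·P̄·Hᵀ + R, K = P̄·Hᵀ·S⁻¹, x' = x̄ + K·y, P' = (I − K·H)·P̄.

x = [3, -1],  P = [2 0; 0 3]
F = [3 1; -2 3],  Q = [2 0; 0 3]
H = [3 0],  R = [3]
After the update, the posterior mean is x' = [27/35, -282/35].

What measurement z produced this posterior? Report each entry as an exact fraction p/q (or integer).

z = [2]

x̄ = F·x = [8, -9]
P̄ = F·P·Fᵀ + Q = [23 -3; -3 38]
S = H·P̄·Hᵀ + R = [210]
K = P̄·Hᵀ·S⁻¹ = [23/70; -3/70]
x' − x̄ = [-253/35, 33/35] = K·y
y = (KᵀK)⁻¹·Kᵀ·(x' − x̄) = [-22]
z = y + H·x̄ = [-22] + [24] = [2]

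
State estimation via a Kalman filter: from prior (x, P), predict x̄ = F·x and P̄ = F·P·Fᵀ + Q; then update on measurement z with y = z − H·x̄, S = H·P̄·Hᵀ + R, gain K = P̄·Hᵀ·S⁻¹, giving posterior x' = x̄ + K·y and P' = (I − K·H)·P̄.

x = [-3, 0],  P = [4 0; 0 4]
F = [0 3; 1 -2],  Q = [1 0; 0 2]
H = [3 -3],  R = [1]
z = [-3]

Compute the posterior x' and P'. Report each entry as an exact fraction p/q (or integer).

x' = [-549/241, -309/241]
P' = [2179/964 1059/482; 1059/482 541/241]

x̄ = F·x = [0, -3]
P̄ = F·P·Fᵀ + Q = [37 -24; -24 22]
y = z − H·x̄ = [-12]
S = H·P̄·Hᵀ + R = [964]
K = P̄·Hᵀ·S⁻¹ = [183/964; -69/482]
x' = x̄ + K·y = [-549/241, -309/241]
P' = (I − K·H)·P̄ = [2179/964 1059/482; 1059/482 541/241]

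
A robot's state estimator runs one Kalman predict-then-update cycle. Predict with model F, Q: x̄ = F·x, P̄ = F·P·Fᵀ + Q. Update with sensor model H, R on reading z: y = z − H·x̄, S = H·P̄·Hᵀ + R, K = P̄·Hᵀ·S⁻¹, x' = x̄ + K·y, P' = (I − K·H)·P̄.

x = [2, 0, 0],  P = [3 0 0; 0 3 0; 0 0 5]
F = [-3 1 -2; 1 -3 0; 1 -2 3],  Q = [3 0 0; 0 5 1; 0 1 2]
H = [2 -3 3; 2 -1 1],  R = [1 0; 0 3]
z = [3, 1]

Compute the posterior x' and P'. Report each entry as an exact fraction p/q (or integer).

x' = [-5378/34535, -79022/34535, -8206/6907]
P' = [58399/34535 -13094/34535 -10955/6907; -13094/34535 569209/34535 115294/6907; -10955/6907 115294/6907 123434/6907]

x̄ = F·x = [-6, 2, 2]
P̄ = F·P·Fᵀ + Q = [53 -18 -45; -18 35 22; -45 22 62]
y = z − H·x̄ = [15, 13]
S = H·P̄·Hᵀ + R = [366 155; 155 160]
K = P̄·Hᵀ·S⁻¹ = [-1649/6907 25039/34535; -881/6907 -6309/34535; 2510/6907 -4590/6907]
x' = x̄ + K·y = [-5378/34535, -79022/34535, -8206/6907]
P' = (I − K·H)·P̄ = [58399/34535 -13094/34535 -10955/6907; -13094/34535 569209/34535 115294/6907; -10955/6907 115294/6907 123434/6907]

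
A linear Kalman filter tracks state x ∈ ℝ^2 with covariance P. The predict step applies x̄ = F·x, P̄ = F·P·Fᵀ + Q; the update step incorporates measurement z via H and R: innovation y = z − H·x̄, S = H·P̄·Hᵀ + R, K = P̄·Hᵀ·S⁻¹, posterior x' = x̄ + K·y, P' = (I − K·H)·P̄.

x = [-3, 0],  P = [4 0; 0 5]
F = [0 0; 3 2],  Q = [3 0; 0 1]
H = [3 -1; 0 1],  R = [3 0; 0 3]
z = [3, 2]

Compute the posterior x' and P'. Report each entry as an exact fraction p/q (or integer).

x' = [89/73, 233/219]
P' = [39/73 57/73; 57/73 190/73]

x̄ = F·x = [0, -9]
P̄ = F·P·Fᵀ + Q = [3 0; 0 57]
y = z − H·x̄ = [-6, 11]
S = H·P̄·Hᵀ + R = [87 -57; -57 60]
K = P̄·Hᵀ·S⁻¹ = [20/73 19/73; -19/219 190/219]
x' = x̄ + K·y = [89/73, 233/219]
P' = (I − K·H)·P̄ = [39/73 57/73; 57/73 190/73]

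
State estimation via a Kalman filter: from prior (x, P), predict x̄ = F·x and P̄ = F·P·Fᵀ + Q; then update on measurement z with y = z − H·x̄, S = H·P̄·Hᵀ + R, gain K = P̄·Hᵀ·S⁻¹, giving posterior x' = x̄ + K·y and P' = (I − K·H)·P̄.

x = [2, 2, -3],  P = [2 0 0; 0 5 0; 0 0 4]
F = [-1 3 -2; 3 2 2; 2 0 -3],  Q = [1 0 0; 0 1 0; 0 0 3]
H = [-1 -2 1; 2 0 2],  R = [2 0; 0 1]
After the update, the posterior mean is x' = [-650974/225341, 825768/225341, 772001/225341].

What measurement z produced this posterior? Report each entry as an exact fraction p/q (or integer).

z = [-1, 1]

x̄ = F·x = [10, 4, 13]
P̄ = F·P·Fᵀ + Q = [64 8 20; 8 55 -12; 20 -12 47]
S = H·P̄·Hᵀ + R = [373 -18; -18 605]
K = P̄·Hᵀ·S⁻¹ = [-33276/225341 61584/225341; -78794/225341 -5324/225341; 33267/225341 50900/225341]
x' − x̄ = [-2904384/225341, -75596/225341, -2157432/225341] = K·y
y = (KᵀK)⁻¹·Kᵀ·(x' − x̄) = [4, -45]
z = y + H·x̄ = [4, -45] + [-5, 46] = [-1, 1]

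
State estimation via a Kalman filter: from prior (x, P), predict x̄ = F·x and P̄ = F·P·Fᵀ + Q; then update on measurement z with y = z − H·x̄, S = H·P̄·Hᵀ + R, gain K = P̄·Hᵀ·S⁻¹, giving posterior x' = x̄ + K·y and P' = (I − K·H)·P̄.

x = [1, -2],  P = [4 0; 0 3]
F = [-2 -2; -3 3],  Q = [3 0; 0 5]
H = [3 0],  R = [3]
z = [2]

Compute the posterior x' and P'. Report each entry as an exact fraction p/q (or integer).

x' = [32/47, -435/47]
P' = [31/94 3/47; 3/47 3142/47]

x̄ = F·x = [2, -9]
P̄ = F·P·Fᵀ + Q = [31 6; 6 68]
y = z − H·x̄ = [-4]
S = H·P̄·Hᵀ + R = [282]
K = P̄·Hᵀ·S⁻¹ = [31/94; 3/47]
x' = x̄ + K·y = [32/47, -435/47]
P' = (I − K·H)·P̄ = [31/94 3/47; 3/47 3142/47]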